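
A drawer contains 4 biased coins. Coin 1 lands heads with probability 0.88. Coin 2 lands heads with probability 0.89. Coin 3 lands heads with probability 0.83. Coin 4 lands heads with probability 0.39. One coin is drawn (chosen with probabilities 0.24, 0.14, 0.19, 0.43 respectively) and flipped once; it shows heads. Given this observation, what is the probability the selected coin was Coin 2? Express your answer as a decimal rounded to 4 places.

Tabulate prior·likelihood by source: [1] prior 0.24, lik 0.88, product 0.2112; [2] prior 0.14, lik 0.89, product 0.1246; [3] prior 0.19, lik 0.83, product 0.1577; [4] prior 0.43, lik 0.39, product 0.1677.
Normalizing constant = 0.66120; the posterior for Coin 2 is its product over the sum, 0.1246/0.66120 = 0.1884.

Posterior probability ≈ 0.1884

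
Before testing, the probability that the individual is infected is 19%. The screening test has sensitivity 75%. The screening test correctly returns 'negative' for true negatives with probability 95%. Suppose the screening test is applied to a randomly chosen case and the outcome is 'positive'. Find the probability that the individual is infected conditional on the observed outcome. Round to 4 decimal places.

P(H | E) ≈ 0.7787

Write H for 'the individual is infected'. Prior odds H:¬H = 0.19/0.81 = 0.23457. For the 'positive' outcome, the likelihood ratio is 0.75/0.05 = 15.000.
Posterior odds = 0.23457 × 15.000 = 3.5185, so P(H|E) = 3.5185/(1+3.5185) = 0.7787.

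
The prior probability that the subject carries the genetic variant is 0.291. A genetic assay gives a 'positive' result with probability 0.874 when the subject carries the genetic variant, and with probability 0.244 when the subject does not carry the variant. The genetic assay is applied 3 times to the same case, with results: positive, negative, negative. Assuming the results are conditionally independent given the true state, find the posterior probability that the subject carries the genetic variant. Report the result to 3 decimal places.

With H the event that the subject carries the genetic variant, the joint likelihood of the observed sequence is P(data|H) = 0.874·0.126·0.126 = 0.013876 and P(data|¬H) = 0.244·0.756·0.756 = 0.13945.
Bayes: P(H|data) = 0.291·0.013876 / (0.291·0.013876 + 0.709·0.13945) = 0.0040378/0.10291 = 0.0392.

Posterior P(H) ≈ 0.039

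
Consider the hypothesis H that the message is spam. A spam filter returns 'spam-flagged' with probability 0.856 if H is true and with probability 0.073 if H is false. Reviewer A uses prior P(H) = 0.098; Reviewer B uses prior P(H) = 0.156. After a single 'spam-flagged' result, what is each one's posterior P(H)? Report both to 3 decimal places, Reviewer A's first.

The likelihood ratio for a 'spam-flagged' result is 0.856/0.073 = 11.726.
Reviewer A: prior odds 0.098/0.902 = 0.10865; posterior odds 1.2740; posterior probability 0.560.
Reviewer B: prior odds 0.156/0.844 = 0.18483; posterior odds 2.1674; posterior probability 0.684.

Reviewer A: 0.560; Reviewer B: 0.684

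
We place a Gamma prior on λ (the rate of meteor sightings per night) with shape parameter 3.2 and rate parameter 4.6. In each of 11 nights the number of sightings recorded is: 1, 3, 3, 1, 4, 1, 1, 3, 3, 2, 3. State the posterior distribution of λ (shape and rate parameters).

Total count ∑xᵢ = 25 over n = 11 nights.
Gamma is conjugate to the Poisson likelihood: posterior is Gamma(shape = 3.2+25 = 28.2, rate = 4.6+11 = 15.6).

Posterior: Gamma(shape=28.2, rate=15.6)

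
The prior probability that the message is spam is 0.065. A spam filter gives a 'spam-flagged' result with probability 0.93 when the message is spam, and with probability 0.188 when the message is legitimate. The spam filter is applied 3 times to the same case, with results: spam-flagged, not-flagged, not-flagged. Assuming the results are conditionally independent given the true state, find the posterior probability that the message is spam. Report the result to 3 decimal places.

Posterior P(H) ≈ 0.003

With H the event that the message is spam, the joint likelihood of the observed sequence is P(data|H) = 0.93·0.07·0.07 = 0.0045570 and P(data|¬H) = 0.188·0.812·0.812 = 0.12396.
Bayes: P(H|data) = 0.065·0.0045570 / (0.065·0.0045570 + 0.935·0.12396) = 0.00029621/0.11620 = 0.0025.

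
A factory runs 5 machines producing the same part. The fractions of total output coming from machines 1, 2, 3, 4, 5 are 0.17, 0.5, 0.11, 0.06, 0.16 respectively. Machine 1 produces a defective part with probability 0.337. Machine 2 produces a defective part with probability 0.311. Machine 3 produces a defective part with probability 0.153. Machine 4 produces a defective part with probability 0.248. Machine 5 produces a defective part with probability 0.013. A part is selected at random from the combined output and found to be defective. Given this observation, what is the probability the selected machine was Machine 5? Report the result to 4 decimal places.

Posterior probability ≈ 0.0084

Tabulate prior·likelihood by source: [1] prior 0.17, lik 0.337, product 0.05729; [2] prior 0.5, lik 0.311, product 0.1555; [3] prior 0.11, lik 0.153, product 0.01683; [4] prior 0.06, lik 0.248, product 0.01488; [5] prior 0.16, lik 0.013, product 0.002080.
Normalizing constant = 0.24658; the posterior for Machine 5 is its product over the sum, 0.002080/0.24658 = 0.0084.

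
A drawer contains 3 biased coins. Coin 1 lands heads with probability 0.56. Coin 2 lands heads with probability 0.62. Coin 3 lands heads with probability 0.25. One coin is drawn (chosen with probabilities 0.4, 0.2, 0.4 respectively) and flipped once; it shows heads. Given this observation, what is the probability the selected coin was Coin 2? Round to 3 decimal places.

Posterior probability ≈ 0.277

P(heads|C1) = 0.56; P(heads|C2) = 0.62; P(heads|C3) = 0.25.
Prior × likelihood for each source: 0.4·0.56=0.2240, 0.2·0.62=0.1240, 0.4·0.25=0.1000. Summing gives P(heads) = 0.44800.
P(Coin 2 | heads) = 0.1240 / 0.44800 = 0.277.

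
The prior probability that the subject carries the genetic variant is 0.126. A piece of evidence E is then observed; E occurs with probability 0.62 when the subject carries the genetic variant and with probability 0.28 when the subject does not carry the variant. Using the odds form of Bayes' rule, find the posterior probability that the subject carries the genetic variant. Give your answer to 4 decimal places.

Posterior probability ≈ 0.2420

Prior odds = 0.126/(1−0.126) = 0.14416.
Likelihood ratio for E = 0.62/0.28 = 2.2143.
Posterior odds = prior odds × LR = 0.31922.
Posterior probability = odds/(1+odds) = 0.31922/1.3192 = 0.2420.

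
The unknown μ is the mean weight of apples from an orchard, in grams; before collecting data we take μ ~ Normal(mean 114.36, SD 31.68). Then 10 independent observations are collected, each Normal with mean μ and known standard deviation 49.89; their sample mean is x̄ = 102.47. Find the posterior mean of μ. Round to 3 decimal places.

Posterior mean ≈ 104.833

With known σ, the Normal prior is conjugate. Weight on the data is w = (n/σ²)/(n/σ² + 1/τ₀²) = 0.00401766/(0.00401766+0.00099639) = 0.80128.
Posterior mean = w·x̄ + (1−w)·μ₀ = 0.80128·102.47 + 0.19872·114.36 = 104.833.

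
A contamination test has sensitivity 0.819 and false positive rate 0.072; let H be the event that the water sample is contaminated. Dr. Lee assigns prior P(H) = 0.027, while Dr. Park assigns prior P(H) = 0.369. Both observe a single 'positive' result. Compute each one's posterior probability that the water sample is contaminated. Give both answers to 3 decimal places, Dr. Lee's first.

Dr. Lee: 0.240; Dr. Park: 0.869

The likelihood ratio for a 'positive' result is 0.819/0.072 = 11.375.
Dr. Lee: prior odds 0.027/0.973 = 0.027749; posterior odds 0.31565; posterior probability 0.240.
Dr. Park: prior odds 0.369/0.631 = 0.58479; posterior odds 6.6519; posterior probability 0.869.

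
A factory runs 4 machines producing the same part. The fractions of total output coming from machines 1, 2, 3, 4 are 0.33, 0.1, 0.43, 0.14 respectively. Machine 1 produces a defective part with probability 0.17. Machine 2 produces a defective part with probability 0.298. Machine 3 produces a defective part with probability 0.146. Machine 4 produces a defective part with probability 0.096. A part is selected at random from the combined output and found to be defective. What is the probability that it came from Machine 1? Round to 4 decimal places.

Posterior probability ≈ 0.3460

P(defective|M1) = 0.17; P(defective|M2) = 0.298; P(defective|M3) = 0.146; P(defective|M4) = 0.096.
Prior × likelihood for each source: 0.33·0.17=0.05610, 0.1·0.298=0.02980, 0.43·0.146=0.06278, 0.14·0.096=0.01344. Summing gives P(defective) = 0.16212.
P(Machine 1 | defective) = 0.05610 / 0.16212 = 0.3460.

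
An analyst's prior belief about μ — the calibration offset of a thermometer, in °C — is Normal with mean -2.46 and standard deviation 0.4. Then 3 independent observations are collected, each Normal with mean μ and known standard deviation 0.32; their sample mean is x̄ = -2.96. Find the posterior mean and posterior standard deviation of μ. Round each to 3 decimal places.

Posterior mean ≈ -2.872; posterior SD ≈ 0.168

Prior precision 1/τ₀² = 1/0.4² = 6.25000; data precision n/σ² = 3/0.32² = 29.2969.
Posterior precision = 6.25000 + 29.2969 = 35.5469, giving posterior SD = 1/√35.5469 = 0.168.
Posterior mean = (6.25000·-2.46 + 29.2969·-2.96) / 35.5469 = -2.872.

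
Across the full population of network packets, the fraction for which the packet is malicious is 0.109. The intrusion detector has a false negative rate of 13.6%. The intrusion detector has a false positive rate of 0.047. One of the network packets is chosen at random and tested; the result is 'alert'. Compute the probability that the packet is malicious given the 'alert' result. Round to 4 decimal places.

Let H be the event that the packet is malicious. P(H) = 0.109, so P(¬H) = 0.891. With E the 'alert' result, P(E|H) = 0.864 and P(E|¬H) = 0.047.
P(E) = 0.864·0.109 + 0.047·0.891 = 0.094176 + 0.041877 = 0.13605.
By Bayes' theorem, P(H|E) = 0.094176 / 0.13605 = 0.6922.

P(H | E) ≈ 0.6922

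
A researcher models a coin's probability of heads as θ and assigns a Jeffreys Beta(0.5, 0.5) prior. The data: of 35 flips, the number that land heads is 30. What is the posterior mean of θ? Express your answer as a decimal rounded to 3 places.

Posterior mean ≈ 0.847

Observing 30 successes and 5 failures updates Beta(0.5, 0.5) by adding the success and failure counts to the two shape parameters: α = 0.5+30 = 30.5, β = 0.5+5 = 5.5.
Posterior mean = α/(α+β) = 30.5/36 = 0.847.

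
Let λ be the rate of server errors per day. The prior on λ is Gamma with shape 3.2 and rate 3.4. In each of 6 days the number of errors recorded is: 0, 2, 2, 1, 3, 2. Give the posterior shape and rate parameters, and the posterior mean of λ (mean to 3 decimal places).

Posterior: Gamma(shape=13.2, rate=9.4); mean ≈ 1.404

The Poisson likelihood adds the total count to the shape and the number of exposure periods to the rate. Here ∑xᵢ = 10 and n = 6, so shape 3.2→13.2 and rate 3.4→9.4.
Posterior mean = shape/rate = 13.2/9.4 = 1.404.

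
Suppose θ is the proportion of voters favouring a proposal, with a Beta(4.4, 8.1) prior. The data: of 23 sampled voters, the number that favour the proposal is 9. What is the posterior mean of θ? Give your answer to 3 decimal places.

Observing 9 successes and 14 failures updates Beta(4.4, 8.1) by adding the success and failure counts to the two shape parameters: α = 4.4+9 = 13.4, β = 8.1+14 = 22.1.
Posterior mean = α/(α+β) = 13.4/35.5 = 0.377.

Posterior mean ≈ 0.377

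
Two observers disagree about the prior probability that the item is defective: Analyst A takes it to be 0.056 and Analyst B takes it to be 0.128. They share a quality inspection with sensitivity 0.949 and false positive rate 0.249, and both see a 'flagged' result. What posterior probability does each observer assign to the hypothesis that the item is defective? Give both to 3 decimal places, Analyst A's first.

Analyst A: 0.184; Analyst B: 0.359

The likelihood ratio for a 'flagged' result is 0.949/0.249 = 3.8112.
Analyst A: prior odds 0.056/0.944 = 0.059322; posterior odds 0.22609; posterior probability 0.184.
Analyst B: prior odds 0.128/0.872 = 0.14679; posterior odds 0.55945; posterior probability 0.359.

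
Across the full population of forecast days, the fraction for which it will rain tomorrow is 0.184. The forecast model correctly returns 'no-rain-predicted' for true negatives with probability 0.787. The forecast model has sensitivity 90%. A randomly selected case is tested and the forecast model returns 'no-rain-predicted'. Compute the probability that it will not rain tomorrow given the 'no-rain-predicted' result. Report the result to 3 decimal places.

Let H be the event that it will rain tomorrow. P(H) = 0.184, so P(¬H) = 0.816. With E the 'no-rain-predicted' result, P(E|H) = 0.1 and P(E|¬H) = 0.787.
P(E) = 0.1·0.184 + 0.787·0.816 = 0.018400 + 0.64219 = 0.66059.
By Bayes' theorem, P(H|E) = 0.018400 / 0.66059 = 0.028. Hence P(¬H|E) = 1 − 0.028 = 0.972.

P(¬H | E) ≈ 0.972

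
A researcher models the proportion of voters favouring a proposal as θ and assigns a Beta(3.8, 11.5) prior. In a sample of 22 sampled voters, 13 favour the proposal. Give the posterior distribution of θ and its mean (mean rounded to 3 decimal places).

Posterior: Beta(16.8, 20.5); mean ≈ 0.450

Observing 13 successes and 9 failures updates Beta(3.8, 11.5) by adding the success and failure counts to the two shape parameters: α = 3.8+13 = 16.8, β = 11.5+9 = 20.5.
Posterior mean = α/(α+β) = 16.8/37.3 = 0.450.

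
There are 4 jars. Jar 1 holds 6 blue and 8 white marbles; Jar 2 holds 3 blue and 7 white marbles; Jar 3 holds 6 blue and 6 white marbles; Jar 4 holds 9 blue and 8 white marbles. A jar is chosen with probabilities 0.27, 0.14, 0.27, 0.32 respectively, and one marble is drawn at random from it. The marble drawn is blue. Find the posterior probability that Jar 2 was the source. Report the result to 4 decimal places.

Posterior probability ≈ 0.0909

Tabulate prior·likelihood by source: [1] prior 0.27, lik 0.4286, product 0.1157; [2] prior 0.14, lik 0.3, product 0.04200; [3] prior 0.27, lik 0.5, product 0.1350; [4] prior 0.32, lik 0.5294, product 0.1694.
Normalizing constant = 0.46213; the posterior for Jar 2 is its product over the sum, 0.04200/0.46213 = 0.0909.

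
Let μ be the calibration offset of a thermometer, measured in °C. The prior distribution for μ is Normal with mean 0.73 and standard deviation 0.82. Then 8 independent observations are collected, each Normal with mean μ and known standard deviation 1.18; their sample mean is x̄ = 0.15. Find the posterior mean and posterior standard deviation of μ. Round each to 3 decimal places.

Posterior mean ≈ 0.269; posterior SD ≈ 0.372

With known σ, the Normal prior is conjugate. Weight on the data is w = (n/σ²)/(n/σ² + 1/τ₀²) = 5.74548/(5.74548+1.48721) = 0.79438.
Posterior mean = w·x̄ + (1−w)·μ₀ = 0.79438·0.15 + 0.20562·0.73 = 0.269. Posterior variance = 1/(5.74548+1.48721) = 0.138261, so SD = 0.372.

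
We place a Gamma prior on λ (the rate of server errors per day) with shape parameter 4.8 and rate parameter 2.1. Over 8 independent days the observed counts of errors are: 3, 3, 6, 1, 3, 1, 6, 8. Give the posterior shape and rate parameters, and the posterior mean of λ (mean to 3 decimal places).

Posterior: Gamma(shape=35.8, rate=10.1); mean ≈ 3.545

The Poisson likelihood adds the total count to the shape and the number of exposure periods to the rate. Here ∑xᵢ = 31 and n = 8, so shape 4.8→35.8 and rate 2.1→10.1.
E[λ | data] = 35.8/10.1 = 3.545.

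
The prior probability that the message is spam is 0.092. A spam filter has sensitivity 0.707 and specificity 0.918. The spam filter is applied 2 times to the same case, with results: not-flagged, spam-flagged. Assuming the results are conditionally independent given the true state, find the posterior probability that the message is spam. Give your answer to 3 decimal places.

Let H be the event that the message is spam; start with P(H) = 0.092. P('spam-flagged'|H) = 0.707, P('spam-flagged'|¬H) = 0.082.
Update on result 1 ('not-flagged'): P(H) ← 0.293·0.0920 / (0.293·0.0920 + 0.918·0.9080) = 0.026956/0.86050 = 0.0313.
Update on result 2 ('spam-flagged'): P(H) ← 0.707·0.0313 / (0.707·0.0313 + 0.082·0.9687) = 0.022147/0.10158 = 0.2180.

Posterior P(H) ≈ 0.218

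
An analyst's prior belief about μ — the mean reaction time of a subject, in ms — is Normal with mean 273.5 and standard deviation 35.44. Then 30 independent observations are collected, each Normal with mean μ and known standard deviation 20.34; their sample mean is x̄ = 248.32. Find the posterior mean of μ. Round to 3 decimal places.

Posterior mean ≈ 248.593

Prior precision 1/τ₀² = 1/35.44² = 0.00079618; data precision n/σ² = 30/20.34² = 0.0725136.
Posterior precision = 0.00079618 + 0.0725136 = 0.0733098.
Posterior mean = (0.00079618·273.5 + 0.0725136·248.32) / 0.0733098 = 248.593.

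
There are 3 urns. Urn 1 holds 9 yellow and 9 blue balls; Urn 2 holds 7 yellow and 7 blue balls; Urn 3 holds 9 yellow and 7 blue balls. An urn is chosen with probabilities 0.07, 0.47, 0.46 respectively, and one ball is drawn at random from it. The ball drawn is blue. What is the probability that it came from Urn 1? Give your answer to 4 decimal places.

Tabulate prior·likelihood by source: [1] prior 0.07, lik 0.5, product 0.03500; [2] prior 0.47, lik 0.5, product 0.2350; [3] prior 0.46, lik 0.4375, product 0.2013.
Normalizing constant = 0.47125; the posterior for Urn 1 is its product over the sum, 0.03500/0.47125 = 0.0743.

Posterior probability ≈ 0.0743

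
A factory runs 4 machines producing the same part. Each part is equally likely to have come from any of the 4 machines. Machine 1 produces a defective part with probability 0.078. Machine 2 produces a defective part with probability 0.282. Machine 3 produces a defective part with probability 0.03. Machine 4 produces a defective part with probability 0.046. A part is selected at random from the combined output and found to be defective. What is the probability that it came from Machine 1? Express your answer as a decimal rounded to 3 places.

Posterior probability ≈ 0.179

Tabulate prior·likelihood by source: [1] prior 0.25, lik 0.078, product 0.01950; [2] prior 0.25, lik 0.282, product 0.07050; [3] prior 0.25, lik 0.03, product 0.007500; [4] prior 0.25, lik 0.046, product 0.01150.
Normalizing constant = 0.10900; the posterior for Machine 1 is its product over the sum, 0.01950/0.10900 = 0.179.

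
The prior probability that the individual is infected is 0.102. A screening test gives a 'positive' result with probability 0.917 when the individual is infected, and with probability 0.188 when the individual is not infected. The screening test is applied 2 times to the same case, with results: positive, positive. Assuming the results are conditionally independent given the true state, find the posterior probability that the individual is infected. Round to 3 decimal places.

Posterior P(H) ≈ 0.730

With H the event that the individual is infected, the joint likelihood of the observed sequence is P(data|H) = 0.917·0.917 = 0.84089 and P(data|¬H) = 0.188·0.188 = 0.035344.
Bayes: P(H|data) = 0.102·0.84089 / (0.102·0.84089 + 0.898·0.035344) = 0.085771/0.11751 = 0.7299.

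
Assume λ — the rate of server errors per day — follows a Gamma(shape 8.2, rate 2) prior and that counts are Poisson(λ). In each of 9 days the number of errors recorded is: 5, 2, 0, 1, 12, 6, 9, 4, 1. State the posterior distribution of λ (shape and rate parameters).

Posterior: Gamma(shape=48.2, rate=11)

Total count ∑xᵢ = 40 over n = 9 days.
Gamma is conjugate to the Poisson likelihood: posterior is Gamma(shape = 8.2+40 = 48.2, rate = 2+9 = 11).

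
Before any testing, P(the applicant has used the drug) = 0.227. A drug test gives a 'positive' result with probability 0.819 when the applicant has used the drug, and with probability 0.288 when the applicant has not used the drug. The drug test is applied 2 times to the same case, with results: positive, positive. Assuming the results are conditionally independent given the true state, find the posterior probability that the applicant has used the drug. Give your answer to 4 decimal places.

Posterior P(H) ≈ 0.7037

Let H be the event that the applicant has used the drug; start with P(H) = 0.227. P('positive'|H) = 0.819, P('positive'|¬H) = 0.288.
Update on result 1 ('positive'): P(H) ← 0.819·0.2270 / (0.819·0.2270 + 0.288·0.7730) = 0.18591/0.40854 = 0.4551.
Update on result 2 ('positive'): P(H) ← 0.819·0.4551 / (0.819·0.4551 + 0.288·0.5449) = 0.37270/0.52964 = 0.7037.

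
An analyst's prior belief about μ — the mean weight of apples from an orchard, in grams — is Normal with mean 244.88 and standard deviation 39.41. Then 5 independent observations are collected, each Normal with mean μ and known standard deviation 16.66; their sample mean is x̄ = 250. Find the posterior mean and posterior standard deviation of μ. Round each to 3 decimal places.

Posterior mean ≈ 249.823; posterior SD ≈ 7.321

Prior precision 1/τ₀² = 1/39.41² = 0.00064385; data precision n/σ² = 5/16.66² = 0.0180144.
Posterior precision = 0.00064385 + 0.0180144 = 0.0186583, giving posterior SD = 1/√0.0186583 = 7.321.
Posterior mean = (0.00064385·244.88 + 0.0180144·250) / 0.0186583 = 249.823.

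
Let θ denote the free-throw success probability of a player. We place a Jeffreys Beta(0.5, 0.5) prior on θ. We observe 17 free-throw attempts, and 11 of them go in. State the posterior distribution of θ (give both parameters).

The binomial likelihood is conjugate to the Beta prior: with 11 successes and 6 failures, the posterior is Beta(0.5+11, 0.5+6) = Beta(11.5, 6.5).

Posterior: Beta(11.5, 6.5)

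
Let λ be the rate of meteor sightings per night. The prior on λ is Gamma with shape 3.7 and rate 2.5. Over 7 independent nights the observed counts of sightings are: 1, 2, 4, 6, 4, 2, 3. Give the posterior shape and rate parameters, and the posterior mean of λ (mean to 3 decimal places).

Posterior: Gamma(shape=25.7, rate=9.5); mean ≈ 2.705

The Poisson likelihood adds the total count to the shape and the number of exposure periods to the rate. Here ∑xᵢ = 22 and n = 7, so shape 3.7→25.7 and rate 2.5→9.5.
E[λ | data] = 25.7/9.5 = 2.705.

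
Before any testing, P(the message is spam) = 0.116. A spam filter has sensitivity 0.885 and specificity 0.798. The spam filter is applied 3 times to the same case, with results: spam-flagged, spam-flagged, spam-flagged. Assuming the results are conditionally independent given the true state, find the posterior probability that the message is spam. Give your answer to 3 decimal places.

Posterior P(H) ≈ 0.917

Let H be the event that the message is spam; start with P(H) = 0.116. P('spam-flagged'|H) = 0.885, P('spam-flagged'|¬H) = 0.202.
Update on result 1 ('spam-flagged'): P(H) ← 0.885·0.1160 / (0.885·0.1160 + 0.202·0.8840) = 0.10266/0.28123 = 0.3650.
Update on result 2 ('spam-flagged'): P(H) ← 0.885·0.3650 / (0.885·0.3650 + 0.202·0.6350) = 0.32306/0.45132 = 0.7158.
Update on result 3 ('spam-flagged'): P(H) ← 0.885·0.7158 / (0.885·0.7158 + 0.202·0.2842) = 0.63349/0.69090 = 0.9169.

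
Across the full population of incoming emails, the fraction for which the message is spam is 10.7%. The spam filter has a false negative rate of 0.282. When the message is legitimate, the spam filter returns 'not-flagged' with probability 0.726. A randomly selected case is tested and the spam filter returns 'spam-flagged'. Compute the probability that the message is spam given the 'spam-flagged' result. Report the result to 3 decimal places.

Write H for 'the message is spam'. Prior odds H:¬H = 0.107/0.893 = 0.11982. For the 'spam-flagged' outcome, the likelihood ratio is 0.718/0.274 = 2.6204.
Posterior odds = 0.11982 × 2.6204 = 0.31398, so P(H|E) = 0.31398/(1+0.31398) = 0.239.

P(H | E) ≈ 0.239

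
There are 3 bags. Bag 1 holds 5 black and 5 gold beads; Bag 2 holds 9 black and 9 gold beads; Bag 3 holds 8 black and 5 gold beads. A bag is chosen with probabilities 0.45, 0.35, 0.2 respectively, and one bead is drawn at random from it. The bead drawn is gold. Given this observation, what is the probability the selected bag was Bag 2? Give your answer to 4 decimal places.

Posterior probability ≈ 0.3669

Tabulate prior·likelihood by source: [1] prior 0.45, lik 0.5, product 0.2250; [2] prior 0.35, lik 0.5, product 0.1750; [3] prior 0.2, lik 0.3846, product 0.07692.
Normalizing constant = 0.47692; the posterior for Bag 2 is its product over the sum, 0.1750/0.47692 = 0.3669.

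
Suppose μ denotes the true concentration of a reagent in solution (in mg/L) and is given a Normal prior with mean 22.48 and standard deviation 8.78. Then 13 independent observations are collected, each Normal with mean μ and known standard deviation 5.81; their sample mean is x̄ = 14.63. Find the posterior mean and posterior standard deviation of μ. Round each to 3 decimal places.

Posterior mean ≈ 14.886; posterior SD ≈ 1.585

With known σ, the Normal prior is conjugate. Weight on the data is w = (n/σ²)/(n/σ² + 1/τ₀²) = 0.385116/(0.385116+0.0129721) = 0.96741.
Posterior mean = w·x̄ + (1−w)·μ₀ = 0.96741·14.63 + 0.032586·22.48 = 14.886. Posterior variance = 1/(0.385116+0.0129721) = 2.51201, so SD = 1.585.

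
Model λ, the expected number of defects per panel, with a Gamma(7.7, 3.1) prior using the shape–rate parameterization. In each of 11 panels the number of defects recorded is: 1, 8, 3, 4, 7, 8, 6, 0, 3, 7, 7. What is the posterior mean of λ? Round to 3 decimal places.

Posterior mean ≈ 4.376

The Poisson likelihood adds the total count to the shape and the number of exposure periods to the rate. Here ∑xᵢ = 54 and n = 11, so shape 7.7→61.7 and rate 3.1→14.1.
Posterior mean = shape/rate = 61.7/14.1 = 4.376.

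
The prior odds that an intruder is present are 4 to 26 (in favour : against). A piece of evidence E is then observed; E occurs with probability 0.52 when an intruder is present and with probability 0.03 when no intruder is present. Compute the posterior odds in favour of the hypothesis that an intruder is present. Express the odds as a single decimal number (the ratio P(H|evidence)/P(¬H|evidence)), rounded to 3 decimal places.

Prior odds = 4/26 = 0.15385.
Likelihood ratio for E = 0.52/0.03 = 17.333.
Posterior odds = prior odds × LR = 2.6667.

Posterior odds ≈ 2.667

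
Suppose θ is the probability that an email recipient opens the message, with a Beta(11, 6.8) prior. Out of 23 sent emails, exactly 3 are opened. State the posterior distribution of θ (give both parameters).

Observing 3 successes and 20 failures updates Beta(11, 6.8) by adding the success and failure counts to the two shape parameters: α = 11+3 = 14, β = 6.8+20 = 26.8.

Posterior: Beta(14, 26.8)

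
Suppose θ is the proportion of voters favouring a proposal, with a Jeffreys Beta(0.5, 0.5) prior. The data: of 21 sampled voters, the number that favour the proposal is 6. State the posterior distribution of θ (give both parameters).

Observing 6 successes and 15 failures updates Beta(0.5, 0.5) by adding the success and failure counts to the two shape parameters: α = 0.5+6 = 6.5, β = 0.5+15 = 15.5.

Posterior: Beta(6.5, 15.5)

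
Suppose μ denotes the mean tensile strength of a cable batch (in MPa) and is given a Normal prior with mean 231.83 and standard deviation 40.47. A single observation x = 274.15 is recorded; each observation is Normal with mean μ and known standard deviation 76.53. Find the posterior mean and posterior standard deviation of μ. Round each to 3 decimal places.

With known σ, the Normal prior is conjugate. Weight on the data is w = (n/σ²)/(n/σ² + 1/τ₀²) = 0.00017074/(0.00017074+0.00061057) = 0.21853.
Posterior mean = w·x̄ + (1−w)·μ₀ = 0.21853·274.15 + 0.78147·231.83 = 241.078. Posterior variance = 1/(0.00017074+0.00061057) = 1279.91, so SD = 35.776.

Posterior mean ≈ 241.078; posterior SD ≈ 35.776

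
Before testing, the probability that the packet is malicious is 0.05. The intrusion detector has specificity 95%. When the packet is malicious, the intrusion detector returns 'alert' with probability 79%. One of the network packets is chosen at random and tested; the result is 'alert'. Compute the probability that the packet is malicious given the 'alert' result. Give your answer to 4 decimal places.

P(H | E) ≈ 0.4540

Write H for 'the packet is malicious'. Prior odds H:¬H = 0.05/0.95 = 0.052632. For the 'alert' outcome, the likelihood ratio is 0.79/0.05 = 15.800.
Posterior odds = 0.052632 × 15.800 = 0.83158, so P(H|E) = 0.83158/(1+0.83158) = 0.4540.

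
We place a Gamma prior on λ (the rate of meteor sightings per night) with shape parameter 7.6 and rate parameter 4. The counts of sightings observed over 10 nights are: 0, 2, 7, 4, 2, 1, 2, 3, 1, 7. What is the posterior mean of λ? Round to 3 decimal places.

The Poisson likelihood adds the total count to the shape and the number of exposure periods to the rate. Here ∑xᵢ = 29 and n = 10, so shape 7.6→36.6 and rate 4→14.
E[λ | data] = 36.6/14 = 2.614.

Posterior mean ≈ 2.614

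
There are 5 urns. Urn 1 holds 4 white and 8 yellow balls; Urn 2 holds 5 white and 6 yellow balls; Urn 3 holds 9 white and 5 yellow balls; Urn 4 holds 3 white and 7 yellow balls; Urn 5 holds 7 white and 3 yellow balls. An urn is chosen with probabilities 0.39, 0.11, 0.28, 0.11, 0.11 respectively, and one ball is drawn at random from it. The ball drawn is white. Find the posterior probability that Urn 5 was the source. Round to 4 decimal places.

Posterior probability ≈ 0.1638

P(white|Urn 1) = 0.3333; P(white|Urn 2) = 0.4545; P(white|Urn 3) = 0.6429; P(white|Urn 4) = 0.3; P(white|Urn 5) = 0.7.
Prior × likelihood for each source: 0.39·0.3333=0.1300, 0.11·0.4545=0.05000, 0.28·0.6429=0.1800, 0.11·0.3=0.03300, 0.11·0.7=0.07700. Summing gives P(white) = 0.47000.
P(Urn 5 | white) = 0.07700 / 0.47000 = 0.1638.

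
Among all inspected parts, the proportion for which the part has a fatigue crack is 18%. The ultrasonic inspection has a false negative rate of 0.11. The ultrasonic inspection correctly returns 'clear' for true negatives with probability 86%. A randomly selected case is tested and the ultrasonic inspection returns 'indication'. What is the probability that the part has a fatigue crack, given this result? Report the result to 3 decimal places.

Let H be the event that the part has a fatigue crack. P(H) = 0.18, so P(¬H) = 0.82. With E the 'indication' result, P(E|H) = 0.89 and P(E|¬H) = 0.14.
P(E) = 0.89·0.18 + 0.14·0.82 = 0.16020 + 0.11480 = 0.27500.
By Bayes' theorem, P(H|E) = 0.16020 / 0.27500 = 0.583.

P(H | E) ≈ 0.583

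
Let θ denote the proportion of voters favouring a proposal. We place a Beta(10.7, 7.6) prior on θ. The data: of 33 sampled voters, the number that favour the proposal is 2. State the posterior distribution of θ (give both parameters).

The binomial likelihood is conjugate to the Beta prior: with 2 successes and 31 failures, the posterior is Beta(10.7+2, 7.6+31) = Beta(12.7, 38.6).

Posterior: Beta(12.7, 38.6)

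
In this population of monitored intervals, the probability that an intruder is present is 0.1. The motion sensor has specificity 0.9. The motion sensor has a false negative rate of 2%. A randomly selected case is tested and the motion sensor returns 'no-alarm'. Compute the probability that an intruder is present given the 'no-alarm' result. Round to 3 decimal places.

Let H be the event that an intruder is present. P(H) = 0.1, so P(¬H) = 0.9. With E the 'no-alarm' result, P(E|H) = 0.02 and P(E|¬H) = 0.9.
P(E) = 0.02·0.1 + 0.9·0.9 = 0.0020000 + 0.81000 = 0.81200.
By Bayes' theorem, P(H|E) = 0.0020000 / 0.81200 = 0.002.

P(H | E) ≈ 0.002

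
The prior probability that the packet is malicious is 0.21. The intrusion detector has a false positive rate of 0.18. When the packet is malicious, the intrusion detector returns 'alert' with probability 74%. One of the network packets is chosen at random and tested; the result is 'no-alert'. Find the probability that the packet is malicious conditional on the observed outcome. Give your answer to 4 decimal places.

P(H | E) ≈ 0.0777

Let H be the event that the packet is malicious. P(H) = 0.21, so P(¬H) = 0.79. With E the 'no-alert' result, P(E|H) = 0.26 and P(E|¬H) = 0.82.
P(E) = 0.26·0.21 + 0.82·0.79 = 0.054600 + 0.64780 = 0.70240.
By Bayes' theorem, P(H|E) = 0.054600 / 0.70240 = 0.0777.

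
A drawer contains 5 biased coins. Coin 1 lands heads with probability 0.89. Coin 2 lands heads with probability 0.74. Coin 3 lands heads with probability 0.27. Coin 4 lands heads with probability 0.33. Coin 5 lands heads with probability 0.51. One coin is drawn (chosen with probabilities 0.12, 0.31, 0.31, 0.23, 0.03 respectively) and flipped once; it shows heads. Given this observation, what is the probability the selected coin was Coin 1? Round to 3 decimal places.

Tabulate prior·likelihood by source: [1] prior 0.12, lik 0.89, product 0.1068; [2] prior 0.31, lik 0.74, product 0.2294; [3] prior 0.31, lik 0.27, product 0.08370; [4] prior 0.23, lik 0.33, product 0.07590; [5] prior 0.03, lik 0.51, product 0.01530.
Normalizing constant = 0.51110; the posterior for Coin 1 is its product over the sum, 0.1068/0.51110 = 0.209.

Posterior probability ≈ 0.209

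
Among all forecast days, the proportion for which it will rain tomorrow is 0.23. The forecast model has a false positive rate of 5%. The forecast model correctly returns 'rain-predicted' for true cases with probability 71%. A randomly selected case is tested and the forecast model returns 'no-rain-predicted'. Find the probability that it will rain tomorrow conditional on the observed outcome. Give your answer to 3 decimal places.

P(H | E) ≈ 0.084

Write H for 'it will rain tomorrow'. Prior odds H:¬H = 0.23/0.77 = 0.29870. For the 'no-rain-predicted' outcome, the likelihood ratio is 0.29/0.95 = 0.30526.
Posterior odds = 0.29870 × 0.30526 = 0.091183, so P(H|E) = 0.091183/(1+0.091183) = 0.084.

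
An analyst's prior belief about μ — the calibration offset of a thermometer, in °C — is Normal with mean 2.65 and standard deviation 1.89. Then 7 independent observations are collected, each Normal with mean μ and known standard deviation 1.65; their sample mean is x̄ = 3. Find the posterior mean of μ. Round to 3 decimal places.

Posterior mean ≈ 2.966

With known σ, the Normal prior is conjugate. Weight on the data is w = (n/σ²)/(n/σ² + 1/τ₀²) = 2.57117/(2.57117+0.279947) = 0.90181.
Posterior mean = w·x̄ + (1−w)·μ₀ = 0.90181·3 + 0.098189·2.65 = 2.966.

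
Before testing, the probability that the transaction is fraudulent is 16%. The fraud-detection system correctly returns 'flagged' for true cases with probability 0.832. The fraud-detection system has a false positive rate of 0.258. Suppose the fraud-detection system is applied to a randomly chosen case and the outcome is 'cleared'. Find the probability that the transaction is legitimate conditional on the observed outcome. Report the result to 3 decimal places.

P(¬H | E) ≈ 0.959

Let H be the event that the transaction is fraudulent. P(H) = 0.16, so P(¬H) = 0.84. With E the 'cleared' result, P(E|H) = 0.168 and P(E|¬H) = 0.742.
P(E) = 0.168·0.16 + 0.742·0.84 = 0.026880 + 0.62328 = 0.65016.
By Bayes' theorem, P(H|E) = 0.026880 / 0.65016 = 0.041. Hence P(¬H|E) = 1 − 0.041 = 0.959.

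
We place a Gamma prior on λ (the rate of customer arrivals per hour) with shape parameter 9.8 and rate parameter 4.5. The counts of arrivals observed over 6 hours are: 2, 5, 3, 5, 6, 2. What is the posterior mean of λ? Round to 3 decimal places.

Total count ∑xᵢ = 23 over n = 6 hours.
Gamma is conjugate to the Poisson likelihood: posterior is Gamma(shape = 9.8+23 = 32.8, rate = 4.5+6 = 10.5).
E[λ | data] = 32.8/10.5 = 3.124.

Posterior mean ≈ 3.124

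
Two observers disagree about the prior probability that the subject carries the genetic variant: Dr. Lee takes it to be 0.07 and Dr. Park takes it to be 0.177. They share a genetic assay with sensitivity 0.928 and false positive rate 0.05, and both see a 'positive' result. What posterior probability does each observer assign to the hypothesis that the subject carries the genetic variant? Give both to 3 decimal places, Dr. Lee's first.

P('+'|H) = 0.928, P('+'|¬H) = 0.05.
Dr. Lee: numerator 0.928·0.07 = 0.064960; evidence = 0.064960+0.05·0.93 = 0.11146; posterior = 0.583.
Dr. Park: numerator 0.928·0.177 = 0.16426; evidence = 0.16426+0.05·0.823 = 0.20541; posterior = 0.800.

Dr. Lee: 0.583; Dr. Park: 0.800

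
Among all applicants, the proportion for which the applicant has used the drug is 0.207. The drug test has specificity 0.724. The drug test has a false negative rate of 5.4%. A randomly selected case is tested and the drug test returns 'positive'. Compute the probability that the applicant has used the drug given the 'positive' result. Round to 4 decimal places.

Write H for 'the applicant has used the drug'. Prior odds H:¬H = 0.207/0.793 = 0.26103. For the 'positive' outcome, the likelihood ratio is 0.946/0.276 = 3.4275.
Posterior odds = 0.26103 × 3.4275 = 0.89470, so P(H|E) = 0.89470/(1+0.89470) = 0.4722.

P(H | E) ≈ 0.4722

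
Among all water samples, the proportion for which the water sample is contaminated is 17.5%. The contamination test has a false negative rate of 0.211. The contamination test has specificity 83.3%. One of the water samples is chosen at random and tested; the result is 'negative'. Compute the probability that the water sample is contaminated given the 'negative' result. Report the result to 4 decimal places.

Let H be the event that the water sample is contaminated. P(H) = 0.175, so P(¬H) = 0.825. With E the 'negative' result, P(E|H) = 0.211 and P(E|¬H) = 0.833.
P(E) = 0.211·0.175 + 0.833·0.825 = 0.036925 + 0.68722 = 0.72415.
By Bayes' theorem, P(H|E) = 0.036925 / 0.72415 = 0.0510.

P(H | E) ≈ 0.0510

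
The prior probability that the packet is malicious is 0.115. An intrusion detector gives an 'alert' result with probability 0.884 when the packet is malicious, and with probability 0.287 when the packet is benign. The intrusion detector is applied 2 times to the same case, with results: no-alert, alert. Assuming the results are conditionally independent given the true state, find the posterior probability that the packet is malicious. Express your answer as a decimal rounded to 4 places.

Posterior P(H) ≈ 0.0611

With H the event that the packet is malicious, the joint likelihood of the observed sequence is P(data|H) = 0.116·0.884 = 0.10254 and P(data|¬H) = 0.713·0.287 = 0.20463.
Bayes: P(H|data) = 0.115·0.10254 / (0.115·0.10254 + 0.885·0.20463) = 0.011793/0.19289 = 0.0611.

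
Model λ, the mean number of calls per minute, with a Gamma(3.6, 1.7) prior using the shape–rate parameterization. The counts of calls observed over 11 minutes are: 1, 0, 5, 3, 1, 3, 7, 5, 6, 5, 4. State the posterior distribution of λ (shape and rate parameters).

Posterior: Gamma(shape=43.6, rate=12.7)

The Poisson likelihood adds the total count to the shape and the number of exposure periods to the rate. Here ∑xᵢ = 40 and n = 11, so shape 3.6→43.6 and rate 1.7→12.7.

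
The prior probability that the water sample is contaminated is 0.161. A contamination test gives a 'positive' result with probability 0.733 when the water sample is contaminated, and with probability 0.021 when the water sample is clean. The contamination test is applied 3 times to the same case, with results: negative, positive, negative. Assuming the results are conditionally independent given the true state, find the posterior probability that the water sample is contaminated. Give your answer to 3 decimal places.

Posterior P(H) ≈ 0.333

With H the event that the water sample is contaminated, the joint likelihood of the observed sequence is P(data|H) = 0.267·0.733·0.267 = 0.052255 and P(data|¬H) = 0.979·0.021·0.979 = 0.020127.
Bayes: P(H|data) = 0.161·0.052255 / (0.161·0.052255 + 0.839·0.020127) = 0.0084130/0.025300 = 0.3325.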